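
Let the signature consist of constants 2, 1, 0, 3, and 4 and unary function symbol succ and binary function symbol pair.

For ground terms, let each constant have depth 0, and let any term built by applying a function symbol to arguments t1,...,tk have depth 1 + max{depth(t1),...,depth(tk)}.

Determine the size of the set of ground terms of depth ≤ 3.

1601495

Write N_k for the number of ground terms of depth ≤ k. A term of depth ≤ k is either a constant or a function symbol applied to arguments of depth ≤ k−1, so N_k = 5 + N_{k-1} + N_{k-1}^2.
N_0 = 5
N_1 = 5 + 5 + 5^2 = 35
N_2 = 5 + 35 + 35^2 = 1265
N_3 = 5 + 1265 + 1265^2 = 1601495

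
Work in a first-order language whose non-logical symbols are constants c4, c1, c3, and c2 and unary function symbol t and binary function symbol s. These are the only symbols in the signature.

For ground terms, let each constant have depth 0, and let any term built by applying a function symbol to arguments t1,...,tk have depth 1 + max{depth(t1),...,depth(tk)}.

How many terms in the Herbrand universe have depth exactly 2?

Write N_k for the number of ground terms of depth ≤ k. A term of depth ≤ k is either a constant or a function symbol applied to arguments of depth ≤ k−1, so N_k = 4 + N_{k-1} + N_{k-1}^2.
N_0 = 4
N_1 = 4 + 4 + 4^2 = 24
N_2 = 4 + 24 + 24^2 = 604
Terms of depth exactly 2: N_2 − N_1 = 604 − 24 = 580.

580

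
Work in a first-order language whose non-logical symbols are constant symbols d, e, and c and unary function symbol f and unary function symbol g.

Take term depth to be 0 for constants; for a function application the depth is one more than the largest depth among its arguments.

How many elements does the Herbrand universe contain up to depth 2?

Let N_k count ground terms of depth at most k. Each non-constant term of depth ≤ k is some function symbol applied to depth-≤(k−1) arguments, giving N_k = 3 + N_{k-1} + N_{k-1}.
N_0 = 3
N_1 = 3 + 3 + 3 = 9
N_2 = 3 + 9 + 9 = 21

21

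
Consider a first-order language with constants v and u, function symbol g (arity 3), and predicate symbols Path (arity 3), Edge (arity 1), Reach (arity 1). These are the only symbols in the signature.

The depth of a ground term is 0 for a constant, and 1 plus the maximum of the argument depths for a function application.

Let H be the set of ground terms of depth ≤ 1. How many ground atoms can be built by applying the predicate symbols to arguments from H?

1020

First count ground terms of depth ≤ 1.
Write N_k for the number of ground terms of depth ≤ k. A term of depth ≤ k is either a constant or a function symbol applied to arguments of depth ≤ k−1, so N_k = 2 + N_{k-1}^3.
N_0 = 2
N_1 = 2 + 2^3 = 10
Explicitly: v, u, g(v, v, v), g(v, v, u), g(v, u, v), g(v, u, u), g(u, v, v), g(u, v, u), g(u, u, v), g(u, u, u).
So |H| = 10.
A ground atom is a predicate applied to a tuple of terms from H, so the count is the sum over predicates of |H|^arity:
  Path: 10^3 = 1000;  Edge: 10;  Reach: 10
Total ground atoms: 1000 + 10 + 10 = 1020.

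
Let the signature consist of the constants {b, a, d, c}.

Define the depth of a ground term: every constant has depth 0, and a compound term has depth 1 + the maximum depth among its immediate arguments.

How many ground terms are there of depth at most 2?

With no function symbols every ground term is a constant, so there are exactly 4 ground terms at every depth bound.
N_0 = 4
N_1 = 4
N_2 = 4
Explicitly: b, a, d, c.

4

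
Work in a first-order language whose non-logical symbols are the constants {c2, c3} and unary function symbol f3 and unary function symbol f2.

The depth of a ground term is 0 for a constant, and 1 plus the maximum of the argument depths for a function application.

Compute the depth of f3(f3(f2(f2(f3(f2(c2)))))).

6

depth(f2(c2)) = 1 + depth(c2) = 1 + 0 = 1
depth(f3(f2(c2))) = 1 + depth(f2(c2)) = 1 + 1 = 2
depth(f2(f3(f2(c2)))) = 1 + depth(f3(f2(c2))) = 1 + 2 = 3
depth(f2(f2(f3(f2(c2))))) = 1 + depth(f2(f3(f2(c2)))) = 1 + 3 = 4
depth(f3(f2(f2(f3(f2(c2)))))) = 1 + depth(f2(f2(f3(f2(c2))))) = 1 + 4 = 5
depth(f3(f3(f2(f2(f3(f2(c2))))))) = 1 + depth(f3(f2(f2(f3(f2(c2)))))) = 1 + 5 = 6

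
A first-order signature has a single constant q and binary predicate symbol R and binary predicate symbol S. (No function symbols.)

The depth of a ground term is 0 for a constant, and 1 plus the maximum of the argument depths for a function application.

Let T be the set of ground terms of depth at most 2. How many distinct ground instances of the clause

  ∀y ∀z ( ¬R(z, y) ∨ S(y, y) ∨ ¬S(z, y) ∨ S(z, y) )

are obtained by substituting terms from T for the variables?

1

Ground terms of depth ≤ 2:
  With no function symbols every ground term is a constant, so there is exactly 1 ground term at every depth bound.
  N_0 = 1
  N_1 = 1
  N_2 = 1
So there is exactly 1 ground term available for substitution.
There are 2 variables to instantiate (y, z), each occurring in at least one literal, so different choices give different ground instances.
Number of ground instances = 1^2 = 1.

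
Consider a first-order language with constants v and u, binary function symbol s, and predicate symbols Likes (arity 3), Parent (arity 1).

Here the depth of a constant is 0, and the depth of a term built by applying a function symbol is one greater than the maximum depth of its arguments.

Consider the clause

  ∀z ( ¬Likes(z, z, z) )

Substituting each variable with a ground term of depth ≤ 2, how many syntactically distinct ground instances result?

Ground terms of depth ≤ 2:
  If N_k denotes the number of depth-≤k ground terms, the 2 constants give N_0 = 2, and each function symbol of arity r contributes N_{k-1}^r new terms at level k: N_k = 2 + N_{k-1}^2.
  N_0 = 2
  N_1 = 2 + 2^2 = 6
  N_2 = 2 + 6^2 = 38
So there are 38 ground terms available for substitution.
The body mentions the single quantified variable z; since ground terms form a free algebra, no two substitutions collapse to the same formula.
Number of ground instances = 38.

38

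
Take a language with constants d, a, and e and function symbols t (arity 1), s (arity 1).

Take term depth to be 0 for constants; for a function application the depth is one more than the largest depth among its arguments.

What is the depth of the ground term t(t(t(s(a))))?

4

depth(s(a)) = 1 + depth(a) = 1 + 0 = 1
depth(t(s(a))) = 1 + depth(s(a)) = 1 + 1 = 2
depth(t(t(s(a)))) = 1 + depth(t(s(a))) = 1 + 2 = 3
depth(t(t(t(s(a))))) = 1 + depth(t(t(s(a)))) = 1 + 3 = 4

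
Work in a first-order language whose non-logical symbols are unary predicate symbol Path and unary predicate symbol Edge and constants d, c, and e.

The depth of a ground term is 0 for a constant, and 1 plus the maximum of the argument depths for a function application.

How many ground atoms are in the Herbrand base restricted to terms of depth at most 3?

6

First count ground terms of depth ≤ 3.
With no function symbols every ground term is a constant, so there are exactly 3 ground terms at every depth bound.
N_0 = 3
N_1 = 3
N_2 = 3
N_3 = 3
Explicitly: d, c, e.
So |H| = 3.
A ground atom is a predicate applied to a tuple of terms from H, so the count is the sum over predicates of |H|^arity:
  Path: 3;  Edge: 3
Total ground atoms: 3 + 3 = 6.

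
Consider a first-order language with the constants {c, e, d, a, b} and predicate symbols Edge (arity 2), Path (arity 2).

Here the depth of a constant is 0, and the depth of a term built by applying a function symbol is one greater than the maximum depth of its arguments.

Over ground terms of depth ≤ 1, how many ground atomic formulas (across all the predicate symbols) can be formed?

First count ground terms of depth ≤ 1.
With no function symbols every ground term is a constant, so there are exactly 5 ground terms at every depth bound.
N_0 = 5
N_1 = 5
So |H| = 5.
A ground atom is a predicate applied to a tuple of terms from H, so the count is the sum over predicates of |H|^arity:
  Edge: 5^2 = 25;  Path: 5^2 = 25
Total ground atoms: 25 + 25 = 50.

50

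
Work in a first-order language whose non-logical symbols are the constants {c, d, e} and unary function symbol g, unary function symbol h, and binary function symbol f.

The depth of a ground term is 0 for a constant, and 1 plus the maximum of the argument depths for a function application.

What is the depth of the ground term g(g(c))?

2

depth(g(c)) = 1 + depth(c) = 1 + 0 = 1
depth(g(g(c))) = 1 + depth(g(c)) = 1 + 1 = 2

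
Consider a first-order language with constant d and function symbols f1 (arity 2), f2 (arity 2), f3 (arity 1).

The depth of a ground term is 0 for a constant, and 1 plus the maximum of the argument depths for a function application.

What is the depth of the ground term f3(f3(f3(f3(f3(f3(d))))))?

6

depth(f3(d)) = 1 + depth(d) = 1 + 0 = 1
depth(f3(f3(d))) = 1 + depth(f3(d)) = 1 + 1 = 2
depth(f3(f3(f3(d)))) = 1 + depth(f3(f3(d))) = 1 + 2 = 3
depth(f3(f3(f3(f3(d))))) = 1 + depth(f3(f3(f3(d)))) = 1 + 3 = 4
depth(f3(f3(f3(f3(f3(d)))))) = 1 + depth(f3(f3(f3(f3(d))))) = 1 + 4 = 5
depth(f3(f3(f3(f3(f3(f3(d))))))) = 1 + depth(f3(f3(f3(f3(f3(d)))))) = 1 + 5 = 6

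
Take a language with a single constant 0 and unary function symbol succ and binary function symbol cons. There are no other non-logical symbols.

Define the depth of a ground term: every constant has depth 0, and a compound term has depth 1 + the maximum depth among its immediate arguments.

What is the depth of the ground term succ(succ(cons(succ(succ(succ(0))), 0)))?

depth(succ(0)) = 1 + depth(0) = 1 + 0 = 1
depth(succ(succ(0))) = 1 + depth(succ(0)) = 1 + 1 = 2
depth(succ(succ(succ(0)))) = 1 + depth(succ(succ(0))) = 1 + 2 = 3
depth(cons(succ(succ(succ(0))), 0)) = 1 + max(3, 0) = 4
depth(succ(cons(succ(succ(succ(0))), 0))) = 1 + depth(cons(succ(succ(succ(0))), 0)) = 1 + 4 = 5
depth(succ(succ(cons(succ(succ(succ(0))), 0)))) = 1 + depth(succ(cons(succ(succ(succ(0))), 0))) = 1 + 5 = 6

6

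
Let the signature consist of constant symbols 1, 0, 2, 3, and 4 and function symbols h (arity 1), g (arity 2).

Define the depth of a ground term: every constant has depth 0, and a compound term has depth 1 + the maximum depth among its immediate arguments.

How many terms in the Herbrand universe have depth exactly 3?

Count level by level. With function symbols h/1, g/2, the terms of depth ≤ k are the 5 constants together with each function applied to depth-≤(k−1) tuples, so N_k = 5 + N_{k-1} + N_{k-1}^2.
N_0 = 5
N_1 = 5 + 5 + 5^2 = 35
N_2 = 5 + 35 + 35^2 = 1265
N_3 = 5 + 1265 + 1265^2 = 1601495
Terms of depth exactly 3: N_3 − N_2 = 1601495 − 1265 = 1600230.

1600230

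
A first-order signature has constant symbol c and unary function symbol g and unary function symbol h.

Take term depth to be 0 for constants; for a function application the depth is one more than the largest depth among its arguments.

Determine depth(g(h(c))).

depth(h(c)) = 1 + depth(c) = 1 + 0 = 1
depth(g(h(c))) = 1 + depth(h(c)) = 1 + 1 = 2

2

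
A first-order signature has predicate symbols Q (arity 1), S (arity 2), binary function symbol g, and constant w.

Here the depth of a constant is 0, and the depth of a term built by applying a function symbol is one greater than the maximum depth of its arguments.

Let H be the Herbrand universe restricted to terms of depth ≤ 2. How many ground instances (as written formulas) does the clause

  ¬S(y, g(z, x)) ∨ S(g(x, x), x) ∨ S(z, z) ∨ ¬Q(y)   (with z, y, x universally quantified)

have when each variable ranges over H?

125

Ground terms of depth ≤ 2:
  Count level by level. With function symbols g/2, the terms of depth ≤ k are the 1 constant together with each function applied to depth-≤(k−1) tuples, so N_k = 1 + N_{k-1}^2.
  N_0 = 1
  N_1 = 1 + 1^2 = 2
  N_2 = 1 + 2^2 = 5
  Explicitly: w, g(w, w), g(w, g(w, w)), g(g(w, w), w), g(g(w, w), g(w, w)).
So there are 5 ground terms available for substitution.
Each of z, y, x ranges independently over the available ground terms, and distinct assignments produce distinct instances.
Number of ground instances = 5^3 = 125.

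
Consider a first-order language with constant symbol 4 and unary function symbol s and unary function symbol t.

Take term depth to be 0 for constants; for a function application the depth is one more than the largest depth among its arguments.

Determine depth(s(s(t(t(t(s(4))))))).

depth(s(4)) = 1 + depth(4) = 1 + 0 = 1
depth(t(s(4))) = 1 + depth(s(4)) = 1 + 1 = 2
depth(t(t(s(4)))) = 1 + depth(t(s(4))) = 1 + 2 = 3
depth(t(t(t(s(4))))) = 1 + depth(t(t(s(4)))) = 1 + 3 = 4
depth(s(t(t(t(s(4)))))) = 1 + depth(t(t(t(s(4))))) = 1 + 4 = 5
depth(s(s(t(t(t(s(4))))))) = 1 + depth(s(t(t(t(s(4)))))) = 1 + 5 = 6

6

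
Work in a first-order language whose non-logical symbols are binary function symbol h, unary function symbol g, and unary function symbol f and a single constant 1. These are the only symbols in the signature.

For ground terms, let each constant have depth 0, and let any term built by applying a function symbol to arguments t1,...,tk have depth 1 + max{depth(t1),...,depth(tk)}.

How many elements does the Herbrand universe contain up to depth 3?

676

If N_k denotes the number of depth-≤k ground terms, the 1 constant gives N_0 = 1, and each function symbol of arity r contributes N_{k-1}^r new terms at level k: N_k = 1 + N_{k-1}^2 + N_{k-1} + N_{k-1}.
N_0 = 1
N_1 = 1 + 1^2 + 1 + 1 = 4
N_2 = 1 + 4^2 + 4 + 4 = 25
N_3 = 1 + 25^2 + 25 + 25 = 676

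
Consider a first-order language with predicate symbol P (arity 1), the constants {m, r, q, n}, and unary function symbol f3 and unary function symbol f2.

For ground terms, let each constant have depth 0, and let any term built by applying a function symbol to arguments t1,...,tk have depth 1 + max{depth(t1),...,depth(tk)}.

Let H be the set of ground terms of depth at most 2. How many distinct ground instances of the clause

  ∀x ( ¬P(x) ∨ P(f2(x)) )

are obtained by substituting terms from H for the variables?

28

Ground terms of depth ≤ 2:
  If N_k denotes the number of depth-≤k ground terms, the 4 constants give N_0 = 4, and each function symbol of arity r contributes N_{k-1}^r new terms at level k: N_k = 4 + N_{k-1} + N_{k-1}.
  N_0 = 4
  N_1 = 4 + 4 + 4 = 12
  N_2 = 4 + 12 + 12 = 28
So there are 28 ground terms available for substitution.
The clause has 1 distinct variable (x), which appears in the body. In the free term algebra distinct substitutions yield syntactically distinct ground instances.
Number of ground instances = 28.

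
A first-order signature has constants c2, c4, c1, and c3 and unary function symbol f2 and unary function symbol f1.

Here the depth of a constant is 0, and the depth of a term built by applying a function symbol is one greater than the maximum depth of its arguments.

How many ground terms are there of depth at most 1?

Write N_k for the number of ground terms of depth ≤ k. A term of depth ≤ k is either a constant or a function symbol applied to arguments of depth ≤ k−1, so N_k = 4 + N_{k-1} + N_{k-1}.
N_0 = 4
N_1 = 4 + 4 + 4 = 12

12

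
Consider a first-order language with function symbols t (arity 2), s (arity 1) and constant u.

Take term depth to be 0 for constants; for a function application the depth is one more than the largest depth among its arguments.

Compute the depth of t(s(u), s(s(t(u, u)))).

depth(s(u)) = 1 + depth(u) = 1 + 0 = 1
depth(t(u, u)) = 1 + max(0, 0) = 1
depth(s(t(u, u))) = 1 + depth(t(u, u)) = 1 + 1 = 2
depth(s(s(t(u, u)))) = 1 + depth(s(t(u, u))) = 1 + 2 = 3
depth(t(s(u), s(s(t(u, u))))) = 1 + max(1, 3) = 4

4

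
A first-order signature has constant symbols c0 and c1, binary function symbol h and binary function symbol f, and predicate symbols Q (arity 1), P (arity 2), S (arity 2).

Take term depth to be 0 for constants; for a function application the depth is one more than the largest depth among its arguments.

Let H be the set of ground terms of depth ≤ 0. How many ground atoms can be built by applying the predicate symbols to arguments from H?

First count ground terms of depth ≤ 0.
If N_k denotes the number of depth-≤k ground terms, the 2 constants give N_0 = 2, and each function symbol of arity r contributes N_{k-1}^r new terms at level k: N_k = 2 + N_{k-1}^2 + N_{k-1}^2.
N_0 = 2
So |H| = 2.
For each predicate symbol, the number of ground atoms is |H| raised to its arity; summing:
  Q: 2;  P: 2^2 = 4;  S: 2^2 = 4
Total ground atoms: 2 + 4 + 4 = 10.

10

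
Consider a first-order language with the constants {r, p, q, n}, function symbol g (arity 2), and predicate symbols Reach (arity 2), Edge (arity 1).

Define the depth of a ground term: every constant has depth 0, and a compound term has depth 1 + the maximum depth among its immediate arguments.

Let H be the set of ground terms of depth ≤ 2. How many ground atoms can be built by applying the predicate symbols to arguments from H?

163620

First count ground terms of depth ≤ 2.
If N_k denotes the number of depth-≤k ground terms, the 4 constants give N_0 = 4, and each function symbol of arity r contributes N_{k-1}^r new terms at level k: N_k = 4 + N_{k-1}^2.
N_0 = 4
N_1 = 4 + 4^2 = 20
N_2 = 4 + 20^2 = 404
So |H| = 404.
Each predicate of arity r yields |H|^r ground atoms (one per choice of an r-tuple from H):
  Reach: 404^2 = 163216;  Edge: 404
Total ground atoms: 163216 + 404 = 163620.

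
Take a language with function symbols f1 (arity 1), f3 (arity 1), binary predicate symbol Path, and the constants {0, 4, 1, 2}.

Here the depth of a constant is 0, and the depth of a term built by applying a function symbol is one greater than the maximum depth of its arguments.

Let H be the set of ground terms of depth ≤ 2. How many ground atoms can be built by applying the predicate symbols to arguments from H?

784

First count ground terms of depth ≤ 2.
Count level by level. With function symbols f1/1, f3/1, the terms of depth ≤ k are the 4 constants together with each function applied to depth-≤(k−1) tuples, so N_k = 4 + N_{k-1} + N_{k-1}.
N_0 = 4
N_1 = 4 + 4 + 4 = 12
N_2 = 4 + 12 + 12 = 28
So |H| = 28.
Ground atoms are formed by filling each argument slot of a predicate with a term from H, so an r-ary predicate gives |H|^r atoms:
  Path: 28^2 = 784
Total ground atoms: 784.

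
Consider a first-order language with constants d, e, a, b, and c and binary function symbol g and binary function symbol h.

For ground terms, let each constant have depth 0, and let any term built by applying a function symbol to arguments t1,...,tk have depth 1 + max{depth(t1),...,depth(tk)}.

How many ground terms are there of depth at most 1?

55

Write N_k for the number of ground terms of depth ≤ k. A term of depth ≤ k is either a constant or a function symbol applied to arguments of depth ≤ k−1, so N_k = 5 + N_{k-1}^2 + N_{k-1}^2.
N_0 = 5
N_1 = 5 + 5^2 + 5^2 = 55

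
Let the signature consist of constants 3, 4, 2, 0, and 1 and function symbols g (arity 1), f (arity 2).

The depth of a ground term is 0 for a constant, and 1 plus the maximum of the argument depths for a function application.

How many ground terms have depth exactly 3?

1600230

If N_k denotes the number of depth-≤k ground terms, the 5 constants give N_0 = 5, and each function symbol of arity r contributes N_{k-1}^r new terms at level k: N_k = 5 + N_{k-1} + N_{k-1}^2.
N_0 = 5
N_1 = 5 + 5 + 5^2 = 35
N_2 = 5 + 35 + 35^2 = 1265
N_3 = 5 + 1265 + 1265^2 = 1601495
Terms of depth exactly 3: N_3 − N_2 = 1601495 − 1265 = 1600230.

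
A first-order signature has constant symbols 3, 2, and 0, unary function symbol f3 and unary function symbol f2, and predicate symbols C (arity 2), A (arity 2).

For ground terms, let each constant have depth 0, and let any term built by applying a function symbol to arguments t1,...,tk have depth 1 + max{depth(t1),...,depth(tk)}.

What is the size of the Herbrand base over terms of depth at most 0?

18

First count ground terms of depth ≤ 0.
If N_k denotes the number of depth-≤k ground terms, the 3 constants give N_0 = 3, and each function symbol of arity r contributes N_{k-1}^r new terms at level k: N_k = 3 + N_{k-1} + N_{k-1}.
N_0 = 3
So |H| = 3.
A ground atom is a predicate applied to a tuple of terms from H, so the count is the sum over predicates of |H|^arity:
  C: 3^2 = 9;  A: 3^2 = 9
Total ground atoms: 9 + 9 = 18.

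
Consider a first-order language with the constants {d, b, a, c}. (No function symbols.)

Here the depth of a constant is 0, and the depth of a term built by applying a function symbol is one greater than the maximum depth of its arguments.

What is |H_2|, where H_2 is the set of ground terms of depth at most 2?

4

With no function symbols every ground term is a constant, so there are exactly 4 ground terms at every depth bound.
N_0 = 4
N_1 = 4
N_2 = 4
Explicitly: d, b, a, c.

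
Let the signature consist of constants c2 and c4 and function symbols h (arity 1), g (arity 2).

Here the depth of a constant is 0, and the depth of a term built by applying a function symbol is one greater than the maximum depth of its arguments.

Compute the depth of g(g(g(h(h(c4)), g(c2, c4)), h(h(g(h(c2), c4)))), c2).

6

depth(h(c4)) = 1 + depth(c4) = 1 + 0 = 1
depth(h(h(c4))) = 1 + depth(h(c4)) = 1 + 1 = 2
depth(g(c2, c4)) = 1 + max(0, 0) = 1
depth(g(h(h(c4)), g(c2, c4))) = 1 + max(2, 1) = 3
depth(h(c2)) = 1 + depth(c2) = 1 + 0 = 1
depth(g(h(c2), c4)) = 1 + max(1, 0) = 2
depth(h(g(h(c2), c4))) = 1 + depth(g(h(c2), c4)) = 1 + 2 = 3
depth(h(h(g(h(c2), c4)))) = 1 + depth(h(g(h(c2), c4))) = 1 + 3 = 4
depth(g(g(h(h(c4)), g(c2, c4)), h(h(g(h(c2), c4))))) = 1 + max(3, 4) = 5
depth(g(g(g(h(h(c4)), g(c2, c4)), h(h(g(h(c2), c4)))), c2)) = 1 + max(5, 0) = 6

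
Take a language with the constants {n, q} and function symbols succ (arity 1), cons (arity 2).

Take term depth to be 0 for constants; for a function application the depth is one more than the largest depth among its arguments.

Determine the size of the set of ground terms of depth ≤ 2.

74

Count level by level. With function symbols succ/1, cons/2, the terms of depth ≤ k are the 2 constants together with each function applied to depth-≤(k−1) tuples, so N_k = 2 + N_{k-1} + N_{k-1}^2.
N_0 = 2
N_1 = 2 + 2 + 2^2 = 8
N_2 = 2 + 8 + 8^2 = 74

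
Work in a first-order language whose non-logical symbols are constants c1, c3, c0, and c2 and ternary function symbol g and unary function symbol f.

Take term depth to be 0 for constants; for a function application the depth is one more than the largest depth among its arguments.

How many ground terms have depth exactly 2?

373252

Let N_k = |{terms of depth ≤ k}|. Then N_0 = 4 and N_k = 4 + N_{k-1}^3 + N_{k-1} for k ≥ 1 (one summand per function symbol, arity giving the exponent).
N_0 = 4
N_1 = 4 + 4^3 + 4 = 72
N_2 = 4 + 72^3 + 72 = 373324
Terms of depth exactly 2: N_2 − N_1 = 373324 − 72 = 373252.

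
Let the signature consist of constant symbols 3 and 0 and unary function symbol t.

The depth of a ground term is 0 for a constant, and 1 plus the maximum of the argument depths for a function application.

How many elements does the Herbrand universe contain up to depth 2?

6

If N_k denotes the number of depth-≤k ground terms, the 2 constants give N_0 = 2, and each function symbol of arity r contributes N_{k-1}^r new terms at level k: N_k = 2 + N_{k-1}.
N_0 = 2
N_1 = 2 + 2 = 4
N_2 = 2 + 4 = 6
Explicitly: 3, 0, t(3), t(0), t(t(3)), t(t(0)).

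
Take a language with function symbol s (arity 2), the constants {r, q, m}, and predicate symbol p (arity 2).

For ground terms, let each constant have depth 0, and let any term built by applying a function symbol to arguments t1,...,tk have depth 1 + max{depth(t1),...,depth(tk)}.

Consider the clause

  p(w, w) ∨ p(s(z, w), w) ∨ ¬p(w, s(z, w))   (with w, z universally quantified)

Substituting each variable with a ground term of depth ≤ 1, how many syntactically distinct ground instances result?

144

Ground terms of depth ≤ 1:
  If N_k denotes the number of depth-≤k ground terms, the 3 constants give N_0 = 3, and each function symbol of arity r contributes N_{k-1}^r new terms at level k: N_k = 3 + N_{k-1}^2.
  N_0 = 3
  N_1 = 3 + 3^2 = 12
  Explicitly: r, q, m, s(r, r), s(r, q), s(r, m), s(q, r), s(q, q), s(q, m), s(m, r), s(m, q), s(m, m).
So there are 12 ground terms available for substitution.
There are 2 variables to instantiate (w, z), each occurring in at least one literal, so different choices give different ground instances.
Number of ground instances = 12^2 = 144.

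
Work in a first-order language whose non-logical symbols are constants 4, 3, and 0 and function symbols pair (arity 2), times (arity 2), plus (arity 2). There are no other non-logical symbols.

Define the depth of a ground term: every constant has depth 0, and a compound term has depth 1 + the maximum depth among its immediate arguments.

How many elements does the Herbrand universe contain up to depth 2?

2703

Write N_k for the number of ground terms of depth ≤ k. A term of depth ≤ k is either a constant or a function symbol applied to arguments of depth ≤ k−1, so N_k = 3 + N_{k-1}^2 + N_{k-1}^2 + N_{k-1}^2.
N_0 = 3
N_1 = 3 + 3^2 + 3^2 + 3^2 = 30
N_2 = 3 + 30^2 + 30^2 + 30^2 = 2703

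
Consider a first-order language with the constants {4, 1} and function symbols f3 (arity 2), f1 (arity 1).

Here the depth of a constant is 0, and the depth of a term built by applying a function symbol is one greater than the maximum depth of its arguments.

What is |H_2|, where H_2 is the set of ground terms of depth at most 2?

74

Write N_k for the number of ground terms of depth ≤ k. A term of depth ≤ k is either a constant or a function symbol applied to arguments of depth ≤ k−1, so N_k = 2 + N_{k-1}^2 + N_{k-1}.
N_0 = 2
N_1 = 2 + 2^2 + 2 = 8
N_2 = 2 + 8^2 + 8 = 74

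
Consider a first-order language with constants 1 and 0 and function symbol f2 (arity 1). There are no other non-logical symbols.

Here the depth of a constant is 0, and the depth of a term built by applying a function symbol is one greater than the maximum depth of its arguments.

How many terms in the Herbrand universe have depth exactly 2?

Write N_k for the number of ground terms of depth ≤ k. A term of depth ≤ k is either a constant or a function symbol applied to arguments of depth ≤ k−1, so N_k = 2 + N_{k-1}.
N_0 = 2
N_1 = 2 + 2 = 4
N_2 = 2 + 4 = 6
Terms of depth exactly 2: N_2 − N_1 = 6 − 4 = 2.

2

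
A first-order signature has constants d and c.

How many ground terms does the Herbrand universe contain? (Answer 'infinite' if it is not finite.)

2

There are no function symbols, so every ground term is one of the 2 constants.
The Herbrand universe is {d, c}, which is finite with 2 elements.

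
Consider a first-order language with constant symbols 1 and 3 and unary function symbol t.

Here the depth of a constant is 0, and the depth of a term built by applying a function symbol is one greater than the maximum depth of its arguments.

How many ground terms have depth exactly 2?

If N_k denotes the number of depth-≤k ground terms, the 2 constants give N_0 = 2, and each function symbol of arity r contributes N_{k-1}^r new terms at level k: N_k = 2 + N_{k-1}.
N_0 = 2
N_1 = 2 + 2 = 4
N_2 = 2 + 4 = 6
Terms of depth exactly 2: N_2 − N_1 = 6 − 4 = 2.

2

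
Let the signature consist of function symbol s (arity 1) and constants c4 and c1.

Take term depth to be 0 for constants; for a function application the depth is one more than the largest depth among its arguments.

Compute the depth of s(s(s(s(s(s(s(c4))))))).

depth(s(c4)) = 1 + depth(c4) = 1 + 0 = 1
depth(s(s(c4))) = 1 + depth(s(c4)) = 1 + 1 = 2
depth(s(s(s(c4)))) = 1 + depth(s(s(c4))) = 1 + 2 = 3
depth(s(s(s(s(c4))))) = 1 + depth(s(s(s(c4)))) = 1 + 3 = 4
depth(s(s(s(s(s(c4)))))) = 1 + depth(s(s(s(s(c4))))) = 1 + 4 = 5
depth(s(s(s(s(s(s(c4))))))) = 1 + depth(s(s(s(s(s(c4)))))) = 1 + 5 = 6
depth(s(s(s(s(s(s(s(c4)))))))) = 1 + depth(s(s(s(s(s(s(c4))))))) = 1 + 6 = 7

7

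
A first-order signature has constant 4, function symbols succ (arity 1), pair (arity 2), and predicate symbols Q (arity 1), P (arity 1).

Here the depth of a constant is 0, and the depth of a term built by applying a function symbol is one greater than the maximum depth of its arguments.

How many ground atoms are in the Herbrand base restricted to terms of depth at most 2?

First count ground terms of depth ≤ 2.
Let N_k = |{terms of depth ≤ k}|. Then N_0 = 1 and N_k = 1 + N_{k-1} + N_{k-1}^2 for k ≥ 1 (one summand per function symbol, arity giving the exponent).
N_0 = 1
N_1 = 1 + 1 + 1^2 = 3
N_2 = 1 + 3 + 3^2 = 13
So |H| = 13.
Ground atoms are formed by filling each argument slot of a predicate with a term from H, so an r-ary predicate gives |H|^r atoms:
  Q: 13;  P: 13
Total ground atoms: 13 + 13 = 26.

26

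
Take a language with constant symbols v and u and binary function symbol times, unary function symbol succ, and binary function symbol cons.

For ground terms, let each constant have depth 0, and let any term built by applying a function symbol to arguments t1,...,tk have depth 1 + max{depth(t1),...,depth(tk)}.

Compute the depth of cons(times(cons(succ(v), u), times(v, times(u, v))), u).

4

depth(succ(v)) = 1 + depth(v) = 1 + 0 = 1
depth(cons(succ(v), u)) = 1 + max(1, 0) = 2
depth(times(u, v)) = 1 + max(0, 0) = 1
depth(times(v, times(u, v))) = 1 + max(0, 1) = 2
depth(times(cons(succ(v), u), times(v, times(u, v)))) = 1 + max(2, 2) = 3
depth(cons(times(cons(succ(v), u), times(v, times(u, v))), u)) = 1 + max(3, 0) = 4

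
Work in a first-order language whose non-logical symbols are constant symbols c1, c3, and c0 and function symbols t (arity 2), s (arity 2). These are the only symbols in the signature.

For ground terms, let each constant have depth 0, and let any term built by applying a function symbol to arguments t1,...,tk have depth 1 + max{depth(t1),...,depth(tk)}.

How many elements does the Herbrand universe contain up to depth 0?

If N_k denotes the number of depth-≤k ground terms, the 3 constants give N_0 = 3, and each function symbol of arity r contributes N_{k-1}^r new terms at level k: N_k = 3 + N_{k-1}^2 + N_{k-1}^2.
N_0 = 3
Explicitly: c1, c3, c0.

3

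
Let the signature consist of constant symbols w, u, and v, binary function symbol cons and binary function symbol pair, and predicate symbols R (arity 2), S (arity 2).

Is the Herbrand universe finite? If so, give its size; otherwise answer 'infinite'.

infinite

The signature has at least one function symbol (cons, arity 2) and at least one constant (w).
Iterating cons gives infinitely many distinct ground terms: w, cons(w, w), cons(cons(w, w), cons(w, w)), ...
So the Herbrand universe is infinite.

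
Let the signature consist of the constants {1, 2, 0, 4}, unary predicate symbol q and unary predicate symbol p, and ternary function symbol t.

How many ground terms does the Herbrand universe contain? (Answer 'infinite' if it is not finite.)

The signature has at least one function symbol (t, arity 3) and at least one constant (1).
Iterating t gives infinitely many distinct ground terms: 1, t(1, 1, 1), t(t(1, 1, 1), t(1, 1, 1), t(1, 1, 1)), ...
So the Herbrand universe is infinite.

infinite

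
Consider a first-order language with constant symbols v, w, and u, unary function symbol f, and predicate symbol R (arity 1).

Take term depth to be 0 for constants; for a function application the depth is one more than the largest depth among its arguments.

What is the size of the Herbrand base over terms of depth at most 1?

First count ground terms of depth ≤ 1.
Let N_k count ground terms of depth at most k. Each non-constant term of depth ≤ k is some function symbol applied to depth-≤(k−1) arguments, giving N_k = 3 + N_{k-1}.
N_0 = 3
N_1 = 3 + 3 = 6
So |H| = 6.
Ground atoms are formed by filling each argument slot of a predicate with a term from H, so an r-ary predicate gives |H|^r atoms:
  R: 6
Total ground atoms: 6.

6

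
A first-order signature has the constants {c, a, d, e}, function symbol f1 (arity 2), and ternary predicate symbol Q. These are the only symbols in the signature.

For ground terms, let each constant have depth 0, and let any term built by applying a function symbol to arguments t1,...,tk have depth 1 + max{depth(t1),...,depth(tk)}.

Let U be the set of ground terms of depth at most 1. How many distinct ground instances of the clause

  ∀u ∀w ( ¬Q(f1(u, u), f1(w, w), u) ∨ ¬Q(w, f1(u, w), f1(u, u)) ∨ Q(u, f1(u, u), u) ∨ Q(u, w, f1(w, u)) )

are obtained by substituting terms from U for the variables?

400

Ground terms of depth ≤ 1:
  Let N_k = |{terms of depth ≤ k}|. Then N_0 = 4 and N_k = 4 + N_{k-1}^2 for k ≥ 1 (one summand per function symbol, arity giving the exponent).
  N_0 = 4
  N_1 = 4 + 4^2 = 20
So there are 20 ground terms available for substitution.
The body mentions every one of the 2 quantified variables; since ground terms form a free algebra, no two substitutions collapse to the same formula.
Number of ground instances = 20^2 = 400.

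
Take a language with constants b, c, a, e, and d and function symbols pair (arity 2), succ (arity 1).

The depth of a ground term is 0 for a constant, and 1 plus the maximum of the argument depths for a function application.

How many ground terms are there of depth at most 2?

1265

Count level by level. With function symbols pair/2, succ/1, the terms of depth ≤ k are the 5 constants together with each function applied to depth-≤(k−1) tuples, so N_k = 5 + N_{k-1}^2 + N_{k-1}.
N_0 = 5
N_1 = 5 + 5^2 + 5 = 35
N_2 = 5 + 35^2 + 35 = 1265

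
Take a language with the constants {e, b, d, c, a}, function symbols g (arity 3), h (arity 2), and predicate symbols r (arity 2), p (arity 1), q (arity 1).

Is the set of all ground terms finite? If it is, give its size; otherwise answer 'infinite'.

infinite

The signature has at least one function symbol (g, arity 3) and at least one constant (e).
Iterating g gives infinitely many distinct ground terms: e, g(e, e, e), g(g(e, e, e), g(e, e, e), g(e, e, e)), ...
So the Herbrand universe is infinite.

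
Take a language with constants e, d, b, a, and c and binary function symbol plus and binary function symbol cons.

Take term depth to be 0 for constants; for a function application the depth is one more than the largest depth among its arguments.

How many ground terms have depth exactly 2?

Count level by level. With function symbols plus/2, cons/2, the terms of depth ≤ k are the 5 constants together with each function applied to depth-≤(k−1) tuples, so N_k = 5 + N_{k-1}^2 + N_{k-1}^2.
N_0 = 5
N_1 = 5 + 5^2 + 5^2 = 55
N_2 = 5 + 55^2 + 55^2 = 6055
Terms of depth exactly 2: N_2 − N_1 = 6055 − 55 = 6000.

6000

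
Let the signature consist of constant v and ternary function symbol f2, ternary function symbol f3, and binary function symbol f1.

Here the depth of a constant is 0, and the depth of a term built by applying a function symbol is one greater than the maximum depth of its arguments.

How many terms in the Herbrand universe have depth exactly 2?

Let N_k count ground terms of depth at most k. Each non-constant term of depth ≤ k is some function symbol applied to depth-≤(k−1) arguments, giving N_k = 1 + N_{k-1}^3 + N_{k-1}^3 + N_{k-1}^2.
N_0 = 1
N_1 = 1 + 1^3 + 1^3 + 1^2 = 4
N_2 = 1 + 4^3 + 4^3 + 4^2 = 145
Terms of depth exactly 2: N_2 − N_1 = 145 − 4 = 141.

141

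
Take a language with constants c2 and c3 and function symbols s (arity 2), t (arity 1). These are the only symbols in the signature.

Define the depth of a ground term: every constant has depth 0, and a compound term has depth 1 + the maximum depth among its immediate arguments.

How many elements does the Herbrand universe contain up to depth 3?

Write N_k for the number of ground terms of depth ≤ k. A term of depth ≤ k is either a constant or a function symbol applied to arguments of depth ≤ k−1, so N_k = 2 + N_{k-1}^2 + N_{k-1}.
N_0 = 2
N_1 = 2 + 2^2 + 2 = 8
N_2 = 2 + 8^2 + 8 = 74
N_3 = 2 + 74^2 + 74 = 5552

5552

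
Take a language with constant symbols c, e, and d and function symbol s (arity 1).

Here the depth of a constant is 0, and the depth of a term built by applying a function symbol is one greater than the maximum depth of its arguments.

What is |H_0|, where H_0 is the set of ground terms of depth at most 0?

If N_k denotes the number of depth-≤k ground terms, the 3 constants give N_0 = 3, and each function symbol of arity r contributes N_{k-1}^r new terms at level k: N_k = 3 + N_{k-1}.
N_0 = 3

3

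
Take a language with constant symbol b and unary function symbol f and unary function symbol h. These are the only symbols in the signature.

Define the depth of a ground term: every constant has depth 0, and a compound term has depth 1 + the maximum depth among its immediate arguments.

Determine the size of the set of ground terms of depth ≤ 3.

15

Let N_k = |{terms of depth ≤ k}|. Then N_0 = 1 and N_k = 1 + N_{k-1} + N_{k-1} for k ≥ 1 (one summand per function symbol, arity giving the exponent).
N_0 = 1
N_1 = 1 + 1 + 1 = 3
N_2 = 1 + 3 + 3 = 7
N_3 = 1 + 7 + 7 = 15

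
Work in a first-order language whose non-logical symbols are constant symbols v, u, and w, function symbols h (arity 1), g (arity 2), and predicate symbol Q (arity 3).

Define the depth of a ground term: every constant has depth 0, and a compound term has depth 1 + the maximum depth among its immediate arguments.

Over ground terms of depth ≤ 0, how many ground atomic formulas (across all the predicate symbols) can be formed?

First count ground terms of depth ≤ 0.
Count level by level. With function symbols h/1, g/2, the terms of depth ≤ k are the 3 constants together with each function applied to depth-≤(k−1) tuples, so N_k = 3 + N_{k-1} + N_{k-1}^2.
N_0 = 3
Explicitly: v, u, w.
So |H| = 3.
Each predicate of arity r yields |H|^r ground atoms (one per choice of an r-tuple from H):
  Q: 3^3 = 27
Total ground atoms: 27.

27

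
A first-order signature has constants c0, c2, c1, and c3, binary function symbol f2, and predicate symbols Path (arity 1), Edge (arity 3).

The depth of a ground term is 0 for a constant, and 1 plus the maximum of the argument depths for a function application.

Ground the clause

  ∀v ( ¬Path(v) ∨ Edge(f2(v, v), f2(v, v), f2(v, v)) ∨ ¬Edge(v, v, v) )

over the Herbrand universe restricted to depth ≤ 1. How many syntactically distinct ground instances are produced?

Ground terms of depth ≤ 1:
  Let N_k = |{terms of depth ≤ k}|. Then N_0 = 4 and N_k = 4 + N_{k-1}^2 for k ≥ 1 (one summand per function symbol, arity giving the exponent).
  N_0 = 4
  N_1 = 4 + 4^2 = 20
So there are 20 ground terms available for substitution.
The variable v ranges independently over the available ground terms, and distinct assignments produce distinct instances.
Number of ground instances = 20.

20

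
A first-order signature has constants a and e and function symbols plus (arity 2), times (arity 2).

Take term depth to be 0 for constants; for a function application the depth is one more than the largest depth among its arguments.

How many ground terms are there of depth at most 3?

Count level by level. With function symbols plus/2, times/2, the terms of depth ≤ k are the 2 constants together with each function applied to depth-≤(k−1) tuples, so N_k = 2 + N_{k-1}^2 + N_{k-1}^2.
N_0 = 2
N_1 = 2 + 2^2 + 2^2 = 10
N_2 = 2 + 10^2 + 10^2 = 202
N_3 = 2 + 202^2 + 202^2 = 81610

81610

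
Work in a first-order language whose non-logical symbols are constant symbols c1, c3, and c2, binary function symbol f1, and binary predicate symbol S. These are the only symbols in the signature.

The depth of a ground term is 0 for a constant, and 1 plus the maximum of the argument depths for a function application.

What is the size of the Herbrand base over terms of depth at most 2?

First count ground terms of depth ≤ 2.
Let N_k count ground terms of depth at most k. Each non-constant term of depth ≤ k is some function symbol applied to depth-≤(k−1) arguments, giving N_k = 3 + N_{k-1}^2.
N_0 = 3
N_1 = 3 + 3^2 = 12
N_2 = 3 + 12^2 = 147
So |H| = 147.
A ground atom is a predicate applied to a tuple of terms from H, so the count is the sum over predicates of |H|^arity:
  S: 147^2 = 21609
Total ground atoms: 21609.

21609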